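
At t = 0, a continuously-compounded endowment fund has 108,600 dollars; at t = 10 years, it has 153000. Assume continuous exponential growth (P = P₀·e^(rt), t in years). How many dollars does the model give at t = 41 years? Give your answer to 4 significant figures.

r = ln(153000/108600) / 10 ≈ 0.034277 per year
P(41) = 108600 · e^(0.034277·41) = 108600 · 4.07692 ≈ 442753.91

≈ 442,800 dollars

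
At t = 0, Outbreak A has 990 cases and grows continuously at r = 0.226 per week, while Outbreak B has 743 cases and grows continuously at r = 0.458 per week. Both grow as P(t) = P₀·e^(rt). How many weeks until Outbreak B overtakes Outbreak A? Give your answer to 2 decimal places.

990·e^(0.226t) = 743·e^(0.458t)
990/743 = e^((0.458 − 0.226)t) → ln(1.33244) = 0.232·t
t = 0.28701 / 0.232

t ≈ 1.24 weeks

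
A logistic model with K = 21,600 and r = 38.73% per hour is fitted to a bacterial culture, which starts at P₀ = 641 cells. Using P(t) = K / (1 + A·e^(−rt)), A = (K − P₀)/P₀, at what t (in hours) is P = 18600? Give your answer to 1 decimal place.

A = (21600 − 641)/641 = 32.69735
18600 = 21600/(1 + 32.69735·e^(−0.3873t)) → 1 + 32.69735·e^(−0.3873t) = 1.16129
e^(−0.3873t) = 0.004933 → t = ln(202.72356)/0.3873 = 5.31184/0.3873

t ≈ 13.7 hours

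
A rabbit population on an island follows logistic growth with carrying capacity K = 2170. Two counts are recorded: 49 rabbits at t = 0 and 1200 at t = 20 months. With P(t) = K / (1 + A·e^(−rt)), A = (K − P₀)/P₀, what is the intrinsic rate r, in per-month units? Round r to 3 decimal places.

A = (2170 − 49)/49 = 43.28571
1200 = 2170/(1 + 43.28571·e^(−r·20)) → e^(−20r) = (1.80833 − 1)/43.28571 = 0.018674
r = −ln(0.018674)/20 = 3.9806/20

r ≈ 0.199 per month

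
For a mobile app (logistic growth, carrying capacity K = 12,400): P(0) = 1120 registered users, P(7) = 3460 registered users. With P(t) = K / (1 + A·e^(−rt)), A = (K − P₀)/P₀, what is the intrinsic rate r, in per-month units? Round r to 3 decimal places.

A = (12400 − 1120)/1120 = 10.07143
3460 = 12400/(1 + 10.07143·e^(−r·7)) → e^(−7r) = (3.58382 − 1)/10.07143 = 0.256549
r = −ln(0.256549)/7 = 1.36044/7

r ≈ 0.194 per month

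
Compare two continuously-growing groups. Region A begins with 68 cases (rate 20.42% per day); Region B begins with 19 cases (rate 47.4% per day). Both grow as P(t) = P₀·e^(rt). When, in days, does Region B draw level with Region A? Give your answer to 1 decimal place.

t ≈ 4.7 days

68·e^(0.2042t) = 19·e^(0.474t)
68/19 = e^((0.474 − 0.2042)t) → ln(3.57895) = 0.2698·t
t = 1.27507 / 0.2698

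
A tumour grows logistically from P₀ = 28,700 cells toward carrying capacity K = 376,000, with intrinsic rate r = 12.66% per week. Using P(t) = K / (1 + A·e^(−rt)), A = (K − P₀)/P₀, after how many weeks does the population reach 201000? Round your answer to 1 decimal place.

A = (376000 − 28700)/28700 = 12.10105
201000 = 376000/(1 + 12.10105·e^(−0.1266t)) → 1 + 12.10105·e^(−0.1266t) = 1.87065
e^(−0.1266t) = 0.071948 → t = ln(13.89891)/0.1266 = 2.63181/0.1266

t ≈ 20.8 weeks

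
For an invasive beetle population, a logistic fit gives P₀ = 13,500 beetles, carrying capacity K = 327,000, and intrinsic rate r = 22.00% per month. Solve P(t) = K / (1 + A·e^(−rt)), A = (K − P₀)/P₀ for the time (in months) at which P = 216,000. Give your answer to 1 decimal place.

A = (327000 − 13500)/13500 = 23.22222
216000 = 327000/(1 + 23.22222·e^(−0.22t)) → 1 + 23.22222·e^(−0.22t) = 1.51389
e^(−0.22t) = 0.022129 → t = ln(45.18919)/0.22 = 3.81086/0.22

t ≈ 17.3 months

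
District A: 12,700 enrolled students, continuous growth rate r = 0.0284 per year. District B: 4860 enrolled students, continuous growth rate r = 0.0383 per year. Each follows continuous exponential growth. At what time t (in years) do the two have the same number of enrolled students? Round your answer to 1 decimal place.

t ≈ 97.0 years

12700·e^(0.0284t) = 4860·e^(0.0383t)
12700/4860 = e^((0.0383 − 0.0284)t) → ln(2.61317) = 0.0099·t
t = 0.96056 / 0.0099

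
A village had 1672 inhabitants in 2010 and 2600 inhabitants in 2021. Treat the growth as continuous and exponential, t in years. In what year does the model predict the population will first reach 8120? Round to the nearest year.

r = ln(2600/1672) / 11 = 0.44149/11 ≈ 0.040136 per year
t = ln(8120/1672) / r = 1.58031/0.040136 ≈ 39.37 years after 2010

year 2049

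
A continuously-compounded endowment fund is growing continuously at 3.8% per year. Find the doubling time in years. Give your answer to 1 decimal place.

doubling time = ln(2) / |r| = 0.69315 / 0.038

doubling time ≈ 18.2 years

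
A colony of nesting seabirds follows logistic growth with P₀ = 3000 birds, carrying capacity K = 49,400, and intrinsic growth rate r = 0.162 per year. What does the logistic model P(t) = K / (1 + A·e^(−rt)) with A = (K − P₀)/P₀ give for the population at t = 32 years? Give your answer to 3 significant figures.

A = (49400 − 3000)/3000 = 15.46667
P(32) = 49400 / (1 + 15.46667·e^(−0.162·32)) = 49400 / (1 + 15.46667·0.005606)
= 49400 / 1.0867 ≈ 45458.77

≈ 45,500 birds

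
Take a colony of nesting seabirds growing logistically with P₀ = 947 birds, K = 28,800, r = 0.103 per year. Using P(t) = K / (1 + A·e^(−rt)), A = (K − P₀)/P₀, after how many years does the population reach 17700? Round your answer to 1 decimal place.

A = (28800 − 947)/947 = 29.41183
17700 = 28800/(1 + 29.41183·e^(−0.103t)) → 1 + 29.41183·e^(−0.103t) = 1.62712
e^(−0.103t) = 0.021322 → t = ln(46.89994)/0.103 = 3.84802/0.103

t ≈ 37.4 years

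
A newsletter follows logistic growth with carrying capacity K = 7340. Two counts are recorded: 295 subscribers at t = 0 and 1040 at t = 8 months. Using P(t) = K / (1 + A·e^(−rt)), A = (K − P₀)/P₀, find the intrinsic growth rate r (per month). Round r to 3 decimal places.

A = (7340 − 295)/295 = 23.88136
1040 = 7340/(1 + 23.88136·e^(−r·8)) → e^(−8r) = (7.05769 − 1)/23.88136 = 0.253658
r = −ln(0.253658)/8 = 1.37177/8

r ≈ 0.171 per month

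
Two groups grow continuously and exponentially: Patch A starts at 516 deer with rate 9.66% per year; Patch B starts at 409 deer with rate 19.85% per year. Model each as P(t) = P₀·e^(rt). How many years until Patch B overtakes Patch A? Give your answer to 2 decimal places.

516·e^(0.0966t) = 409·e^(0.1985t)
516/409 = e^((0.1985 − 0.0966)t) → ln(1.26161) = 0.1019·t
t = 0.23239 / 0.1019

t ≈ 2.28 years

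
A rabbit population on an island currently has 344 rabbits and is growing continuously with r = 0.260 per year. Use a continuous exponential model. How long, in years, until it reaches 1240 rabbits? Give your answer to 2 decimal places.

t ≈ 4.93 years

1240 = 344 · e^(0.26·t)
t = ln(1240/344) / 0.26 = ln(3.60465) / 0.26 = 1.28223 / 0.26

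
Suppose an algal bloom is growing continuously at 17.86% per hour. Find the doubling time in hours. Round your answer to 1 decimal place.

doubling time = ln(2) / |r| = 0.69315 / 0.1786

doubling time ≈ 3.9 hours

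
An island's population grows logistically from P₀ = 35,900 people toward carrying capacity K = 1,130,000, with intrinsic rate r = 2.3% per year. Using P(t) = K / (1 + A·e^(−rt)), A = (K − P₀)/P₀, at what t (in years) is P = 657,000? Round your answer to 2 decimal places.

A = (1130000 − 35900)/35900 = 30.47632
657000 = 1130000/(1 + 30.47632·e^(−0.023t)) → 1 + 30.47632·e^(−0.023t) = 1.71994
e^(−0.023t) = 0.023623 → t = ln(42.33181)/0.023 = 3.74554/0.023

t ≈ 162.85 years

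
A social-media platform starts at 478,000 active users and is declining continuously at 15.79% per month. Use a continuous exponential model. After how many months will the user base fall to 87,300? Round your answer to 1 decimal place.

t ≈ 10.8 months

87300 = 478000 · e^(-0.1579·t)
t = ln(87300/478000) / -0.1579 = ln(0.18264) / -0.1579 = -1.70026 / -0.1579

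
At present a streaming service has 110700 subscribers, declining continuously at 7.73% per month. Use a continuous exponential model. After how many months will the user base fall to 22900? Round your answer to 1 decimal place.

22900 = 110700 · e^(-0.0773·t)
t = ln(22900/110700) / -0.0773 = ln(0.20687) / -0.0773 = -1.57569 / -0.0773

t ≈ 20.4 months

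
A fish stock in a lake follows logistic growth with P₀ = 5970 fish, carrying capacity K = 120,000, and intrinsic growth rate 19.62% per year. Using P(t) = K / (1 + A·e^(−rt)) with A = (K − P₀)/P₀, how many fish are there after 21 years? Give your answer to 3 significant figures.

A = (120000 − 5970)/5970 = 19.1005
P(21) = 120000 / (1 + 19.1005·e^(−0.1962·21)) = 120000 / (1 + 19.1005·0.016241)
= 120000 / 1.31022 ≈ 91587.93

≈ 91,600 fish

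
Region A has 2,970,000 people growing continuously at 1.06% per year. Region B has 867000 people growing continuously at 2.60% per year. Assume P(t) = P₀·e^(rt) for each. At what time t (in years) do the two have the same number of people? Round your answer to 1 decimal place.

2970000·e^(0.0106t) = 867000·e^(0.026t)
2970000/867000 = e^((0.026 − 0.0106)t) → ln(3.42561) = 0.0154·t
t = 1.23128 / 0.0154

t ≈ 80.0 years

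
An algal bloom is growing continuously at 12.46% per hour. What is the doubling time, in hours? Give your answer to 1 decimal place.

doubling time ≈ 5.6 hours

doubling time = ln(2) / |r| = 0.69315 / 0.1246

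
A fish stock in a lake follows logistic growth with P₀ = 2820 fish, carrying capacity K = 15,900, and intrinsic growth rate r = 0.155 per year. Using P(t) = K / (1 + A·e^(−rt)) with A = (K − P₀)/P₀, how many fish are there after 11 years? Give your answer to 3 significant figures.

A = (15900 − 2820)/2820 = 4.6383
P(11) = 15900 / (1 + 4.6383·e^(−0.155·11)) = 15900 / (1 + 4.6383·0.181772)
= 15900 / 1.84311 ≈ 8626.7

≈ 8,630 fish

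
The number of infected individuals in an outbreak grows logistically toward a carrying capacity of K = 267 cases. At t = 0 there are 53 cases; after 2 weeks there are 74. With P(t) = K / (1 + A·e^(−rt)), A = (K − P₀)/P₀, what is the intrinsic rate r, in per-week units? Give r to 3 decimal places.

r ≈ 0.219 per week

A = (267 − 53)/53 = 4.03774
74 = 267/(1 + 4.03774·e^(−r·2)) → e^(−2r) = (3.60811 − 1)/4.03774 = 0.645933
r = −ln(0.645933)/2 = 0.43706/2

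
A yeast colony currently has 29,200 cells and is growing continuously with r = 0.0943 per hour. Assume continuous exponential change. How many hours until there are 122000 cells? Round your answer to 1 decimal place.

t ≈ 15.2 hours

122000 = 29200 · e^(0.0943·t)
t = ln(122000/29200) / 0.0943 = ln(4.17808) / 0.0943 = 1.42985 / 0.0943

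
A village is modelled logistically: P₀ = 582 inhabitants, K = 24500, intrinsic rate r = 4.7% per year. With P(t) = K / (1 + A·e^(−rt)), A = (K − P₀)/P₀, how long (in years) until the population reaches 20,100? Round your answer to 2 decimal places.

t ≈ 111.38 years

A = (24500 − 582)/582 = 41.09622
20100 = 24500/(1 + 41.09622·e^(−0.047t)) → 1 + 41.09622·e^(−0.047t) = 1.21891
e^(−0.047t) = 0.005327 → t = ln(187.735)/0.047 = 5.23503/0.047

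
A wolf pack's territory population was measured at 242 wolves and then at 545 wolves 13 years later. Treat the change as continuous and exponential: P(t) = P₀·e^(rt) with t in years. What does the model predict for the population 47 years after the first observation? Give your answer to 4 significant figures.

≈ 4,555 wolves

r = ln(545/242) / 13 ≈ 0.06245 per year
P(47) = 242 · e^(0.06245·47) = 242 · 18.8242 ≈ 4555.46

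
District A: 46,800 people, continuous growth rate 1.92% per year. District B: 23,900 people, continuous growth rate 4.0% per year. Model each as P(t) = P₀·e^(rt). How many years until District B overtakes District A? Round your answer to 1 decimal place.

46800·e^(0.0192t) = 23900·e^(0.04t)
46800/23900 = e^((0.04 − 0.0192)t) → ln(1.95816) = 0.0208·t
t = 0.672 / 0.0208

t ≈ 32.3 years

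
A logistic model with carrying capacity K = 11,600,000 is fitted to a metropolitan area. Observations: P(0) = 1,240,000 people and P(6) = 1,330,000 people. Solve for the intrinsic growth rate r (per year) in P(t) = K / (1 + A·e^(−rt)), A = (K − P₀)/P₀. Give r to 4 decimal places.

r ≈ 0.0131 per year

A = (11600000 − 1240000)/1240000 = 8.35484
1330000 = 11600000/(1 + 8.35484·e^(−r·6)) → e^(−6r) = (8.7218 − 1)/8.35484 = 0.924231
r = −ln(0.924231)/6 = 0.07879/6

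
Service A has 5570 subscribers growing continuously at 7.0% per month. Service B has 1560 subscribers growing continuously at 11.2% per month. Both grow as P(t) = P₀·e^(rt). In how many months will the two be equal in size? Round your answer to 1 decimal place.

5570·e^(0.07t) = 1560·e^(0.112t)
5570/1560 = e^((0.112 − 0.07)t) → ln(3.57051) = 0.042·t
t = 1.27271 / 0.042

t ≈ 30.3 months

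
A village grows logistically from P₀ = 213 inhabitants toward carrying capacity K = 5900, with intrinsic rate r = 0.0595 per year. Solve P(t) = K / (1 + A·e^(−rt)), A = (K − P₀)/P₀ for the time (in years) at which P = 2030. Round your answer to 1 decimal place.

A = (5900 − 213)/213 = 26.69953
2030 = 5900/(1 + 26.69953·e^(−0.0595t)) → 1 + 26.69953·e^(−0.0595t) = 2.9064
e^(−0.0595t) = 0.071402 → t = ln(14.00518)/0.0595 = 2.63943/0.0595

t ≈ 44.4 years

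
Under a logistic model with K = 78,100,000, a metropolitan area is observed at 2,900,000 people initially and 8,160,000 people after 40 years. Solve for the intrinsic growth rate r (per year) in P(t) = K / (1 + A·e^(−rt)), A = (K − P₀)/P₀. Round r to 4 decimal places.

r ≈ 0.0277 per year

A = (78100000 − 2900000)/2900000 = 25.93103
8160000 = 78100000/(1 + 25.93103·e^(−r·40)) → e^(−40r) = (9.57108 − 1)/25.93103 = 0.330534
r = −ln(0.330534)/40 = 1.10705/40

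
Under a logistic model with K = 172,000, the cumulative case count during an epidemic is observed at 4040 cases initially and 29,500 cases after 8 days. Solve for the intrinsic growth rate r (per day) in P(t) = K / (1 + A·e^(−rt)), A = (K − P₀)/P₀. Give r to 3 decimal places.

r ≈ 0.269 per day

A = (172000 − 4040)/4040 = 41.57426
29500 = 172000/(1 + 41.57426·e^(−r·8)) → e^(−8r) = (5.83051 − 1)/41.57426 = 0.11619
r = −ln(0.11619)/8 = 2.15253/8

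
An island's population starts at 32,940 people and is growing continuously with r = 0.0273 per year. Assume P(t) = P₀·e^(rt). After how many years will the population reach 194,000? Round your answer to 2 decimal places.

t ≈ 64.95 years

194000 = 32940 · e^(0.0273·t)
t = ln(194000/32940) / 0.0273 = ln(5.8895) / 0.0273 = 1.77317 / 0.0273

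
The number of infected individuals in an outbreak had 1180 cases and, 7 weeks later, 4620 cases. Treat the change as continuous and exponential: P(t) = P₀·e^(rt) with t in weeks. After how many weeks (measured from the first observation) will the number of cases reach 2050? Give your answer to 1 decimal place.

r = ln(4620/1180) / 7 ≈ 0.194983 per week
t = ln(2050/1180) / r = 0.55233 / 0.194983 ≈ 2.833

t ≈ 2.8 weeks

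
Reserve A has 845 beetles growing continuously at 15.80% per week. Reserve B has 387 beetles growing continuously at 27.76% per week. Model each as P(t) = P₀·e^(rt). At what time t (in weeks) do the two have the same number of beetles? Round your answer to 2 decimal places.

t ≈ 6.53 weeks

845·e^(0.158t) = 387·e^(0.2776t)
845/387 = e^((0.2776 − 0.158)t) → ln(2.18346) = 0.1196·t
t = 0.78091 / 0.1196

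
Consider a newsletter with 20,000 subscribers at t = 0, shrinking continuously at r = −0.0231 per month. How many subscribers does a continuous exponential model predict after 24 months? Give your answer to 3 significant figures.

≈ 11,500 subscribers

P(24) = 20000 · e^(-0.0231·24) = 20000 · e^(-0.5544)
= 20000 · 0.57442 ≈ 11488.34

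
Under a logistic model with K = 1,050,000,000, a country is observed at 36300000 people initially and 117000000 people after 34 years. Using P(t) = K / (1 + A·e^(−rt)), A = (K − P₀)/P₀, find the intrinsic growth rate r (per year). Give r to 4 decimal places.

A = (1050000000 − 36300000)/36300000 = 27.92562
117000000 = 1050000000/(1 + 27.92562·e^(−r·34)) → e^(−34r) = (8.97436 − 1)/27.92562 = 0.285557
r = −ln(0.285557)/34 = 1.25331/34

r ≈ 0.0369 per year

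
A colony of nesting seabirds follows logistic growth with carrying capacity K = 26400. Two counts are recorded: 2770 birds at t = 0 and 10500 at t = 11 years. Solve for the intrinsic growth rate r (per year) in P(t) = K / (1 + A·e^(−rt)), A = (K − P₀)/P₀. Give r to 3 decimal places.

A = (26400 − 2770)/2770 = 8.53069
10500 = 26400/(1 + 8.53069·e^(−r·11)) → e^(−11r) = (2.51429 − 1)/8.53069 = 0.17751
r = −ln(0.17751)/11 = 1.72873/11

r ≈ 0.157 per year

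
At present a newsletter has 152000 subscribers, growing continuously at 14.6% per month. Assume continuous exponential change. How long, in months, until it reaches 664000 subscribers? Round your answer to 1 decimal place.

t ≈ 10.1 months

664000 = 152000 · e^(0.146·t)
t = ln(664000/152000) / 0.146 = ln(4.36842) / 0.146 = 1.4744 / 0.146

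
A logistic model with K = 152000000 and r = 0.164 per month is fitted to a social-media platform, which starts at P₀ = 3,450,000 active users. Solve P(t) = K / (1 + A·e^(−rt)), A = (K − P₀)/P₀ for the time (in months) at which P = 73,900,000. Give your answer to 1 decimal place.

t ≈ 22.6 months

A = (152000000 − 3450000)/3450000 = 43.05797
73900000 = 152000000/(1 + 43.05797·e^(−0.164t)) → 1 + 43.05797·e^(−0.164t) = 2.05683
e^(−0.164t) = 0.024544 → t = ln(40.74243)/0.164 = 3.70727/0.164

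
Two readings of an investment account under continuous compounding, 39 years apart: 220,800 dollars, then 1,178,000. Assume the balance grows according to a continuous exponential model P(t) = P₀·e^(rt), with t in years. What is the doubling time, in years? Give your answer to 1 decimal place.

doubling time ≈ 16.1 years

r = ln(1178000/220800) / 39 = ln(5.33514) / 39 ≈ 0.042931 per year
doubling time = ln 2 / |r| = 0.69315 / 0.042931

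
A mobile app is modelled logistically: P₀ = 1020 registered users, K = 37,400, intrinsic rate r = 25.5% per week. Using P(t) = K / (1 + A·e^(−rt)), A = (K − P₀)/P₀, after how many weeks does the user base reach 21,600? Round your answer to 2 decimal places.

A = (37400 − 1020)/1020 = 35.66667
21600 = 37400/(1 + 35.66667·e^(−0.255t)) → 1 + 35.66667·e^(−0.255t) = 1.73148
e^(−0.255t) = 0.020509 → t = ln(48.75949)/0.255 = 3.8869/0.255

t ≈ 15.24 weeks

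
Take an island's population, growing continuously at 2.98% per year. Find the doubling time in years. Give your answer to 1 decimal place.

doubling time ≈ 23.3 years

doubling time = ln(2) / |r| = 0.69315 / 0.0298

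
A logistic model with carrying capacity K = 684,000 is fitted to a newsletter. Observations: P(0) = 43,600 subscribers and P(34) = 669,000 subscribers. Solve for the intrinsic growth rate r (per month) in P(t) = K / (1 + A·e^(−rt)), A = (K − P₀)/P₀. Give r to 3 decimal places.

r ≈ 0.191 per month

A = (684000 − 43600)/43600 = 14.68807
669000 = 684000/(1 + 14.68807·e^(−r·34)) → e^(−34r) = (1.02242 − 1)/14.68807 = 0.001527
r = −ln(0.001527)/34 = 6.48477/34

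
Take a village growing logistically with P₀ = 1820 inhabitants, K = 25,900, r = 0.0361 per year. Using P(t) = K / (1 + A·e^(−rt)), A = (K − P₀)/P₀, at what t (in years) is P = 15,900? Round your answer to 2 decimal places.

t ≈ 84.38 years

A = (25900 − 1820)/1820 = 13.23077
15900 = 25900/(1 + 13.23077·e^(−0.0361t)) → 1 + 13.23077·e^(−0.0361t) = 1.62893
e^(−0.0361t) = 0.047535 → t = ln(21.03692)/0.0361 = 3.04628/0.0361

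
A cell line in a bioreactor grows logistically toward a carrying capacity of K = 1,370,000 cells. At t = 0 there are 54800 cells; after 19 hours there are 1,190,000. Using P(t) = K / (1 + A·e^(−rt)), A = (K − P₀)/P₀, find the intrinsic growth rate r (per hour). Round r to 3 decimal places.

A = (1370000 − 54800)/54800 = 24
1190000 = 1370000/(1 + 24·e^(−r·19)) → e^(−19r) = (1.15126 − 1)/24 = 0.006303
r = −ln(0.006303)/19 = 5.06681/19

r ≈ 0.267 per hour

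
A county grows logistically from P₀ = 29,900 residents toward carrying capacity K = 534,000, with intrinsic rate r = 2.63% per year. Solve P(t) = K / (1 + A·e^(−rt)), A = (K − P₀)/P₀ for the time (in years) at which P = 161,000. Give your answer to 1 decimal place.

A = (534000 − 29900)/29900 = 16.85953
161000 = 534000/(1 + 16.85953·e^(−0.0263t)) → 1 + 16.85953·e^(−0.0263t) = 3.31677
e^(−0.0263t) = 0.137416 → t = ln(7.27717)/0.0263 = 1.98474/0.0263

t ≈ 75.5 years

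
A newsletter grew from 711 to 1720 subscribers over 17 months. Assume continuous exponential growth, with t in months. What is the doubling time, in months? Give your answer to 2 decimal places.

r = ln(1720/711) / 17 = ln(2.41913) / 17 ≈ 0.051965 per month
doubling time = ln 2 / |r| = 0.69315 / 0.051965

doubling time ≈ 13.34 months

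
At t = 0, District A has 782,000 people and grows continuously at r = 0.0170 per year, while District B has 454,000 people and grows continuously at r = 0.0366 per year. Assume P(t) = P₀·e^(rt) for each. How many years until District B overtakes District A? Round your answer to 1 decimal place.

782000·e^(0.017t) = 454000·e^(0.0366t)
782000/454000 = e^((0.0366 − 0.017)t) → ln(1.72247) = 0.0196·t
t = 0.54376 / 0.0196

t ≈ 27.7 years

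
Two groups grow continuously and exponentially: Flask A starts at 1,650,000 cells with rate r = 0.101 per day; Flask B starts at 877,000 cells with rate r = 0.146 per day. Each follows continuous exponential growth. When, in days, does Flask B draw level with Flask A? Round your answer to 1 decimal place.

t ≈ 14.0 days

1650000·e^(0.101t) = 877000·e^(0.146t)
1650000/877000 = e^((0.146 − 0.101)t) → ln(1.88141) = 0.045·t
t = 0.63202 / 0.045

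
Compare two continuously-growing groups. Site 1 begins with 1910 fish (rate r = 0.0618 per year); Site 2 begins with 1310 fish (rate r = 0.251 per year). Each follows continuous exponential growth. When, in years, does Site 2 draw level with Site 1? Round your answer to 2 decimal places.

t ≈ 1.99 years

1910·e^(0.0618t) = 1310·e^(0.251t)
1910/1310 = e^((0.251 − 0.0618)t) → ln(1.45802) = 0.1892·t
t = 0.37708 / 0.1892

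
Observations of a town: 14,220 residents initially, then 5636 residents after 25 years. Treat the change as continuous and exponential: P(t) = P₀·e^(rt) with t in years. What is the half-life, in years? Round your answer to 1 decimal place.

half-life ≈ 18.7 years

r = ln(5636/14220) / 25 = ln(0.39634) / 25 ≈ -0.037019 per year
half-life = ln 2 / |r| = 0.69315 / 0.037019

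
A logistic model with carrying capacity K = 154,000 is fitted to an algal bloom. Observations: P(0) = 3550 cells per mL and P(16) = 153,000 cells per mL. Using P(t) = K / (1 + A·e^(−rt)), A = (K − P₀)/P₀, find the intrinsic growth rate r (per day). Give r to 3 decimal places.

A = (154000 − 3550)/3550 = 42.38028
153000 = 154000/(1 + 42.38028·e^(−r·16)) → e^(−16r) = (1.00654 − 1)/42.38028 = 0.000154
r = −ln(0.000154)/16 = 8.77712/16

r ≈ 0.549 per day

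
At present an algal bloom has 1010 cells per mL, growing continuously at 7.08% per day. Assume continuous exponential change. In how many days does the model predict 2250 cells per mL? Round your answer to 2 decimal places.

2250 = 1010 · e^(0.0708·t)
t = ln(2250/1010) / 0.0708 = ln(2.22772) / 0.0708 = 0.80098 / 0.0708

t ≈ 11.31 days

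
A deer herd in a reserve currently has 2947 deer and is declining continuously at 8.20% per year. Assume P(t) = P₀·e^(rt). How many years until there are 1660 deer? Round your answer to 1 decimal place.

t ≈ 7.0 years

1660 = 2947 · e^(-0.082·t)
t = ln(1660/2947) / -0.082 = ln(0.56328) / -0.082 = -0.57397 / -0.082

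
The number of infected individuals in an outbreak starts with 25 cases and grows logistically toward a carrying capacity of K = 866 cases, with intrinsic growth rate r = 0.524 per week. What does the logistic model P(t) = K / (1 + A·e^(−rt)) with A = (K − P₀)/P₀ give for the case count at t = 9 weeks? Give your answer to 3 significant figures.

≈ 666 cases

A = (866 − 25)/25 = 33.64
P(9) = 866 / (1 + 33.64·e^(−0.524·9)) = 866 / (1 + 33.64·0.008951)
= 866 / 1.30111 ≈ 665.59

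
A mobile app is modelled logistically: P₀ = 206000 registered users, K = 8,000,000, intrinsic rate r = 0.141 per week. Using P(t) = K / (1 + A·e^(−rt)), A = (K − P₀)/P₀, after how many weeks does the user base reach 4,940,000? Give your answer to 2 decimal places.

t ≈ 29.16 weeks

A = (8000000 − 206000)/206000 = 37.83495
4940000 = 8000000/(1 + 37.83495·e^(−0.141t)) → 1 + 37.83495·e^(−0.141t) = 1.61943
e^(−0.141t) = 0.016372 → t = ln(61.07995)/0.141 = 4.11218/0.141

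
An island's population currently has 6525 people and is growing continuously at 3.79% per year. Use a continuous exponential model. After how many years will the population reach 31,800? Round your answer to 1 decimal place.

31800 = 6525 · e^(0.0379·t)
t = ln(31800/6525) / 0.0379 = ln(4.87356) / 0.0379 = 1.58383 / 0.0379

t ≈ 41.8 years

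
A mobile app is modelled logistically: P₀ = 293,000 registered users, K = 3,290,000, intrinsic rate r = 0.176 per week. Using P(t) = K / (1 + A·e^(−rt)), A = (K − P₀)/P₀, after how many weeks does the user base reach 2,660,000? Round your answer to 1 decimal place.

t ≈ 21.4 weeks

A = (3290000 − 293000)/293000 = 10.22867
2660000 = 3290000/(1 + 10.22867·e^(−0.176t)) → 1 + 10.22867·e^(−0.176t) = 1.23684
e^(−0.176t) = 0.023155 → t = ln(43.18771)/0.176 = 3.76556/0.176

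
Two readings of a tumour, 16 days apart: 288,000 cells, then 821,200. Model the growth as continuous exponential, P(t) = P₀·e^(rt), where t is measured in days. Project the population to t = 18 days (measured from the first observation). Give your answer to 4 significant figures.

≈ 936,100 cells

r = ln(821200/288000) / 16 ≈ 0.065488 per day
P(18) = 288000 · e^(0.065488·18) = 288000 · 3.25041 ≈ 936118.86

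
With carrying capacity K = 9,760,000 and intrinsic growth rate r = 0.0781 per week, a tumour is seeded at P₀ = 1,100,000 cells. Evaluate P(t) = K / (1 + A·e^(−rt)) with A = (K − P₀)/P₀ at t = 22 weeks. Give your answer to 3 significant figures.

A = (9760000 − 1100000)/1100000 = 7.87273
P(22) = 9760000 / (1 + 7.87273·e^(−0.0781·22)) = 9760000 / (1 + 7.87273·0.179389)
= 9760000 / 2.41228 ≈ 4045966.89

≈ 4,050,000 cells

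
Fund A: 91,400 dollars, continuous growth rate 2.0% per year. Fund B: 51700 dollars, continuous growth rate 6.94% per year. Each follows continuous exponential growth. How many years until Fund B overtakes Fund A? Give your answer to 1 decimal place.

91400·e^(0.02t) = 51700·e^(0.0694t)
91400/51700 = e^((0.0694 − 0.02)t) → ln(1.76789) = 0.0494·t
t = 0.56979 / 0.0494

t ≈ 11.5 years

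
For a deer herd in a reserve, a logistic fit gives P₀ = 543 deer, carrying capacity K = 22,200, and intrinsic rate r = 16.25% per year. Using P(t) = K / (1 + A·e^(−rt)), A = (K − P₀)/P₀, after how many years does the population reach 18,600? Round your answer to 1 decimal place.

A = (22200 − 543)/543 = 39.88398
18600 = 22200/(1 + 39.88398·e^(−0.1625t)) → 1 + 39.88398·e^(−0.1625t) = 1.19355
e^(−0.1625t) = 0.004853 → t = ln(206.06722)/0.1625 = 5.3282/0.1625

t ≈ 32.8 years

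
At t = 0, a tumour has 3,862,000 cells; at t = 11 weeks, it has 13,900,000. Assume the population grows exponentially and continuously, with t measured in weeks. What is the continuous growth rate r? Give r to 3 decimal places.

13900000 = 3862000 · e^(r·11)
e^(11r) = 13900000/3862000 = 3.59917
r = ln(3.59917) / 11 = 1.2807 / 11

r ≈ 0.116 per week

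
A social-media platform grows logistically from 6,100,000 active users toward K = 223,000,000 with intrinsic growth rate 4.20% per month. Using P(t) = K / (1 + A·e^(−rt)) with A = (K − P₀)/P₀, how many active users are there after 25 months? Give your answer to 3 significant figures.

≈ 16,600,000 active users

A = (223000000 − 6100000)/6100000 = 35.55738
P(25) = 223000000 / (1 + 35.55738·e^(−0.042·25)) = 223000000 / (1 + 35.55738·0.349938)
= 223000000 / 13.44287 ≈ 16588721.39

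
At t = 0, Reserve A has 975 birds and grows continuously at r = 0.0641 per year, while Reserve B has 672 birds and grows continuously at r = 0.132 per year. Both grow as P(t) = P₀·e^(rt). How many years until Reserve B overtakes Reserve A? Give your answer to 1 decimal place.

975·e^(0.0641t) = 672·e^(0.132t)
975/672 = e^((0.132 − 0.0641)t) → ln(1.45089) = 0.0679·t
t = 0.37218 / 0.0679

t ≈ 5.5 years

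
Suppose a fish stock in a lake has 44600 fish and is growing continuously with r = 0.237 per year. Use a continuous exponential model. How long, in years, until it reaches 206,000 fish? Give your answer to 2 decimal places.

206000 = 44600 · e^(0.237·t)
t = ln(206000/44600) / 0.237 = ln(4.61883) / 0.237 = 1.53014 / 0.237

t ≈ 6.46 years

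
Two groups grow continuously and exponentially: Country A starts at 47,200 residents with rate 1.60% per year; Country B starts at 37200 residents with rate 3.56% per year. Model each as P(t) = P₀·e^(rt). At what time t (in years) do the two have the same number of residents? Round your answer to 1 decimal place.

47200·e^(0.016t) = 37200·e^(0.0356t)
47200/37200 = e^((0.0356 − 0.016)t) → ln(1.26882) = 0.0196·t
t = 0.23809 / 0.0196

t ≈ 12.1 years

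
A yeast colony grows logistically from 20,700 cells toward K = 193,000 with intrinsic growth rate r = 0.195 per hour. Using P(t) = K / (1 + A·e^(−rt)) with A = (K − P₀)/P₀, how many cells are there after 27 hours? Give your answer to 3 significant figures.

A = (193000 − 20700)/20700 = 8.32367
P(27) = 193000 / (1 + 8.32367·e^(−0.195·27)) = 193000 / (1 + 8.32367·0.005169)
= 193000 / 1.04303 ≈ 185038.12

≈ 185,000 cells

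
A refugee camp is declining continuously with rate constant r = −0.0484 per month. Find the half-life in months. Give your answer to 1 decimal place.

half-life ≈ 14.3 months

half-life = ln(2) / |r| = 0.69315 / 0.0484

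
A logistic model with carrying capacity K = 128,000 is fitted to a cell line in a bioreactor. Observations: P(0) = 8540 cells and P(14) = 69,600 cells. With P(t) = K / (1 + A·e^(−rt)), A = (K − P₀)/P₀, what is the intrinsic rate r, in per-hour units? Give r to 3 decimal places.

r ≈ 0.201 per hour

A = (128000 − 8540)/8540 = 13.98829
69600 = 128000/(1 + 13.98829·e^(−r·14)) → e^(−14r) = (1.83908 − 1)/13.98829 = 0.059984
r = −ln(0.059984)/14 = 2.81367/14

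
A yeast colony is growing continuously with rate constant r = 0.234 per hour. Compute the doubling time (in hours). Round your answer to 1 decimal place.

doubling time ≈ 3.0 hours

doubling time = ln(2) / |r| = 0.69315 / 0.234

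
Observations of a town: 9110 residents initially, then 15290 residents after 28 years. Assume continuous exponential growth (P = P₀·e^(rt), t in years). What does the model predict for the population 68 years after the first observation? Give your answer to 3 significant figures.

≈ 32,000 residents

r = ln(15290/9110) / 28 ≈ 0.018494 per year
P(68) = 9110 · e^(0.018494·68) = 9110 · 3.51689 ≈ 32038.9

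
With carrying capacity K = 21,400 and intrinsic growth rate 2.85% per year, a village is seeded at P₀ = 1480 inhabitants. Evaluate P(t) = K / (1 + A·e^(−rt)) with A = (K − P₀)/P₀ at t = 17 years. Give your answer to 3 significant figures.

A = (21400 − 1480)/1480 = 13.45946
P(17) = 21400 / (1 + 13.45946·e^(−0.0285·17)) = 21400 / (1 + 13.45946·0.616005)
= 21400 / 9.2911 ≈ 2303.28

≈ 2,300 inhabitants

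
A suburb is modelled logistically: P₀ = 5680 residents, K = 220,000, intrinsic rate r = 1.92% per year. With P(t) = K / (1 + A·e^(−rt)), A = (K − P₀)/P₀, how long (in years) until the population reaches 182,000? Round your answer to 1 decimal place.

t ≈ 270.7 years

A = (220000 − 5680)/5680 = 37.73239
182000 = 220000/(1 + 37.73239·e^(−0.0192t)) → 1 + 37.73239·e^(−0.0192t) = 1.20879
e^(−0.0192t) = 0.005533 → t = ln(180.71831)/0.0192 = 5.19694/0.0192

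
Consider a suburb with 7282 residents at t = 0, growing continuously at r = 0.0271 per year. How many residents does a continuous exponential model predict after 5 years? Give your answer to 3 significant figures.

≈ 8,340 residents

P(5) = 7282 · e^(0.0271·5) = 7282 · e^(0.1355)
= 7282 · 1.14511 ≈ 8338.69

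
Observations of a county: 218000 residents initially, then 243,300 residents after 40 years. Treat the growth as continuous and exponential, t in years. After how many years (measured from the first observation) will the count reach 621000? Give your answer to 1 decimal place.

r = ln(243300/218000) / 40 ≈ 0.002745 per year
t = ln(621000/218000) / r = 1.04684 / 0.002745 ≈ 381.36

t ≈ 381.4 years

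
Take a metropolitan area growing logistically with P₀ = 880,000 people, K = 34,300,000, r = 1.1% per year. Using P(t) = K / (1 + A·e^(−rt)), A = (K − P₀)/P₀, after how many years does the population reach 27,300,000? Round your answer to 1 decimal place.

A = (34300000 − 880000)/880000 = 37.97727
27300000 = 34300000/(1 + 37.97727·e^(−0.011t)) → 1 + 37.97727·e^(−0.011t) = 1.25641
e^(−0.011t) = 0.006752 → t = ln(148.11136)/0.011 = 4.99796/0.011

t ≈ 454.4 years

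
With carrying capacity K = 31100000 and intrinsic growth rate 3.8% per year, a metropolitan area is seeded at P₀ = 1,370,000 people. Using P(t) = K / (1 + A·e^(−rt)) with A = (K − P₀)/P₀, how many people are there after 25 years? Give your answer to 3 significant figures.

A = (31100000 − 1370000)/1370000 = 21.70073
P(25) = 31100000 / (1 + 21.70073·e^(−0.038·25)) = 31100000 / (1 + 21.70073·0.386741)
= 31100000 / 9.39256 ≈ 3311130.48

≈ 3,310,000 people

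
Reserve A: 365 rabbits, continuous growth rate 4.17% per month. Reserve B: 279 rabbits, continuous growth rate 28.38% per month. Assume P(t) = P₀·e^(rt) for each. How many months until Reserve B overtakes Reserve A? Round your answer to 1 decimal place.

365·e^(0.0417t) = 279·e^(0.2838t)
365/279 = e^((0.2838 − 0.0417)t) → ln(1.30824) = 0.2421·t
t = 0.26869 / 0.2421

t ≈ 1.1 months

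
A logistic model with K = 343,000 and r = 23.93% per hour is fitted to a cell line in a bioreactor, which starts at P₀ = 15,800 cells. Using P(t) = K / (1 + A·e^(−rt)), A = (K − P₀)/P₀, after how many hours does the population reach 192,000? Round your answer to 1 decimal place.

t ≈ 13.7 hours

A = (343000 − 15800)/15800 = 20.70886
192000 = 343000/(1 + 20.70886·e^(−0.2393t)) → 1 + 20.70886·e^(−0.2393t) = 1.78646
e^(−0.2393t) = 0.037977 → t = ln(26.3318)/0.2393 = 3.27078/0.2393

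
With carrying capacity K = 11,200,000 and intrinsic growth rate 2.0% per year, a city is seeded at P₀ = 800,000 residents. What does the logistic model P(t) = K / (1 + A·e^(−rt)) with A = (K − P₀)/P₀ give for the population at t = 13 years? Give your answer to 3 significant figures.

≈ 1,020,000 residents

A = (11200000 − 800000)/800000 = 13
P(13) = 11200000 / (1 + 13·e^(−0.02·13)) = 11200000 / (1 + 13·0.771052)
= 11200000 / 11.02367 ≈ 1015995.52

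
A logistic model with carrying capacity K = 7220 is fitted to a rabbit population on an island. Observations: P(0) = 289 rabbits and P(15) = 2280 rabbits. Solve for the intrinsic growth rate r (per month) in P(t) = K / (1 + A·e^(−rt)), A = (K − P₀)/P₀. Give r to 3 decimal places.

A = (7220 − 289)/289 = 23.9827
2280 = 7220/(1 + 23.9827·e^(−r·15)) → e^(−15r) = (3.16667 − 1)/23.9827 = 0.090343
r = −ln(0.090343)/15 = 2.40414/15

r ≈ 0.160 per month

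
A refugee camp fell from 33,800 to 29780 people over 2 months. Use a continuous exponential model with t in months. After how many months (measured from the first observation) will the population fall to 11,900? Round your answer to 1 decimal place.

t ≈ 16.5 months

r = ln(29780/33800) / 2 ≈ -0.063312 per month
t = ln(11900/33800) / r = -1.04392 / -0.063312 ≈ 16.489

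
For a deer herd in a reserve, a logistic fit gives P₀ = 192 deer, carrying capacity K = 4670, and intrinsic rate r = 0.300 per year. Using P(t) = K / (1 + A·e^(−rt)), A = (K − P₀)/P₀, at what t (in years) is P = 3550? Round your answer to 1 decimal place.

t ≈ 14.3 years

A = (4670 − 192)/192 = 23.32292
3550 = 4670/(1 + 23.32292·e^(−0.3t)) → 1 + 23.32292·e^(−0.3t) = 1.31549
e^(−0.3t) = 0.013527 → t = ln(73.92532)/0.3 = 4.30306/0.3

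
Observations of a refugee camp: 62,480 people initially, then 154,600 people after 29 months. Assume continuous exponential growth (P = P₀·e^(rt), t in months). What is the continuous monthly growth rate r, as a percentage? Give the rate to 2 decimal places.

154600 = 62480 · e^(r·29)
e^(29r) = 154600/62480 = 2.47439
r = ln(2.47439) / 29 = 0.90599 / 29

r ≈ 3.12% per month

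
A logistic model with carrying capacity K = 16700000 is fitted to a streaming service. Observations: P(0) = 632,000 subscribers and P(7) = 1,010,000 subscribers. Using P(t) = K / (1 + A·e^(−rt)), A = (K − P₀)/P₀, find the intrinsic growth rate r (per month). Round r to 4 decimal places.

A = (16700000 − 632000)/632000 = 25.42405
1010000 = 16700000/(1 + 25.42405·e^(−r·7)) → e^(−7r) = (16.53465 − 1)/25.42405 = 0.611022
r = −ln(0.611022)/7 = 0.49262/7

r ≈ 0.0704 per month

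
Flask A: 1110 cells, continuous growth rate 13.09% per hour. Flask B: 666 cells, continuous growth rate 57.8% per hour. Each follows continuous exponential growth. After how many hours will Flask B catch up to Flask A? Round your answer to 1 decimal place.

t ≈ 1.1 hours

1110·e^(0.1309t) = 666·e^(0.578t)
1110/666 = e^((0.578 − 0.1309)t) → ln(1.66667) = 0.4471·t
t = 0.51083 / 0.4471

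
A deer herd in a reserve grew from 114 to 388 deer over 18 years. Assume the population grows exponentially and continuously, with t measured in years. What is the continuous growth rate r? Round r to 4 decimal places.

r ≈ 0.0680 per year

388 = 114 · e^(r·18)
e^(18r) = 388/114 = 3.40351
r = ln(3.40351) / 18 = 1.22481 / 18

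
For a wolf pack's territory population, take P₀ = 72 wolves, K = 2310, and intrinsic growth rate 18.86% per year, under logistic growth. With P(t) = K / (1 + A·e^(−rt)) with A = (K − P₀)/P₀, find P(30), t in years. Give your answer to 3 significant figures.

≈ 2,080 wolves

A = (2310 − 72)/72 = 31.08333
P(30) = 2310 / (1 + 31.08333·e^(−0.1886·30)) = 2310 / (1 + 31.08333·0.003489)
= 2310 / 1.10846 ≈ 2083.96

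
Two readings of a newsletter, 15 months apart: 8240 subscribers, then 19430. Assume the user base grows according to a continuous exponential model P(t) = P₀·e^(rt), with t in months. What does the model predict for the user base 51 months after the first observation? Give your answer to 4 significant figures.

r = ln(19430/8240) / 15 ≈ 0.057188 per month
P(51) = 8240 · e^(0.057188·51) = 8240 · 18.478 ≈ 152258.73

≈ 152,300 subscribers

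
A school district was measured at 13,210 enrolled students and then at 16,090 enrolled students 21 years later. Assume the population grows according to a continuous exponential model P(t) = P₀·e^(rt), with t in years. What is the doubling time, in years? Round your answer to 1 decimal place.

doubling time ≈ 73.8 years

r = ln(16090/13210) / 21 = ln(1.21802) / 21 ≈ 0.009392 per year
doubling time = ln 2 / |r| = 0.69315 / 0.009392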